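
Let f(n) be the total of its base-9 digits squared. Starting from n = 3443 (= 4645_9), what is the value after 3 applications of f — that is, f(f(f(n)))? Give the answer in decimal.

3443 = (4,6,4,5)_9 → 4² + 6² + 4² + 5² = 16 + 36 + 16 + 25 = 93
93 = (1,1,3)_9 → 1² + 1² + 3² = 1 + 1 + 9 = 11
11 = (1,2)_9 → 1² + 2² = 1 + 4 = 5

5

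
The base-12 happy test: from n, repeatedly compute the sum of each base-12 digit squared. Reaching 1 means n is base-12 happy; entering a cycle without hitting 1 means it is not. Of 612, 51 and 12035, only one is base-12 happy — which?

12035

612: 612 → 25 → 5 → 25  — repeats 25 (not base-12 happy)
51: 51 → 25 → 5 → 25  — repeats 25 (not base-12 happy)
12035: 12035 → 314 → 12 → 1  — reaches 1 (base-12 happy)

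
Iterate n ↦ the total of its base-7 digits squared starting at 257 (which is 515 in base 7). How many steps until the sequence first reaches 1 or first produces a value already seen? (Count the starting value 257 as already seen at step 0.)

257 = (5,1,5)_7 → 5² + 1² + 5² = 51
51 = (1,0,2)_7 → 1² + 0² + 2² = 5
5 = (5)_7 → 5² = 25
25 = (3,4)_7 → 3² + 4² = 25  — 25 repeats.
That took 4 steps.

4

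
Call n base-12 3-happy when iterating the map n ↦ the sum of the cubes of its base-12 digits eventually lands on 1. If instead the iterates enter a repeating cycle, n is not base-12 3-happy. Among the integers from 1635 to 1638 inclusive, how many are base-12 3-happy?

1635: 1635 → 1422 → 1945 → 219 → 244 → 577 → 65 → 250 → 1513 → 1217 → 762 → 368 → 736 → 190 → 1028 → 856 → 1520 → 1728 → 1  — base-12 3-happy
1636: 1636 → 1459 → 1344 → 793 → 342 → 288 → 8 → 512 → 755 → 1464 → 1008 → 343 → 415 → 1351 → 1136 → 1855 → 1344  — not base-12 3-happy
1637: 1637 → 1520 → 1728 → 1  — base-12 3-happy
1638: 1638 → 1611 → 1366 → 1854 → 1217 → 762 → 368 → 736 → 190 → 1028 → 856 → 1520 → 1728 → 1  — base-12 3-happy
base-12 3-happy: 1635, 1637, 1638

3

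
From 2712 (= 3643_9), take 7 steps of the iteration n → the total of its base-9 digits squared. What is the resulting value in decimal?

2712 = (3,6,4,3)_9 → 3² + 6² + 4² + 3² = 9 + 36 + 16 + 9 = 70
70 = (7,7)_9 → 7² + 7² = 49 + 49 = 98
98 = (1,1,8)_9 → 1² + 1² + 8² = 1 + 1 + 64 = 66
66 = (7,3)_9 → 7² + 3² = 49 + 9 = 58
58 = (6,4)_9 → 6² + 4² = 36 + 16 = 52
52 = (5,7)_9 → 5² + 7² = 25 + 49 = 74
74 = (8,2)_9 → 8² + 2² = 64 + 4 = 68

68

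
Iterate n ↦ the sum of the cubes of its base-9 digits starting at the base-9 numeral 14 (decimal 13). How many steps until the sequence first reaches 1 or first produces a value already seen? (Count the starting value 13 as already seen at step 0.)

13 = (1,4)_9 → 1³ + 4³ = 1 + 64 = 65
65 = (7,2)_9 → 7³ + 2³ = 343 + 8 = 351
351 = (4,3,0)_9 → 4³ + 3³ + 0³ = 64 + 27 + 0 = 91
91 = (1,1,1)_9 → 1³ + 1³ + 1³ = 1 + 1 + 1 = 3
3 = (3)_9 → 3³ = 27
27 = (3,0)_9 → 3³ + 0³ = 27 + 0 = 27  — 27 repeats.
That took 6 steps.

6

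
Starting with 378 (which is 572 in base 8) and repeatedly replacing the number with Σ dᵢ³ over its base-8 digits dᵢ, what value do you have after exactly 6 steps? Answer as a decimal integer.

476

378 = (5,7,2)_8 → 476
476 = (7,3,4)_8 → 434
434 = (6,6,2)_8 → 440
440 = (6,7,0)_8 → 559
559 = (1,0,5,7)_8 → 469
469 = (7,2,5)_8 → 476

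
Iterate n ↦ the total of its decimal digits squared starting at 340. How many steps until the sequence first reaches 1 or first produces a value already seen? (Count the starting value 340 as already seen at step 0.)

340 → 3² + 4² + 0² = 9 + 16 + 0 = 25
25 → 2² + 5² = 4 + 25 = 29
29 → 2² + 9² = 4 + 81 = 85
85 → 8² + 5² = 64 + 25 = 89
89 → 8² + 9² = 64 + 81 = 145
145 → 1² + 4² + 5² = 1 + 16 + 25 = 42
42 → 4² + 2² = 16 + 4 = 20
20 → 2² + 0² = 4 + 0 = 4
4 → 4² = 16
16 → 1² + 6² = 1 + 36 = 37
37 → 3² + 7² = 9 + 49 = 58
58 → 5² + 8² = 25 + 64 = 89  — 89 repeats.
That took 12 steps.

12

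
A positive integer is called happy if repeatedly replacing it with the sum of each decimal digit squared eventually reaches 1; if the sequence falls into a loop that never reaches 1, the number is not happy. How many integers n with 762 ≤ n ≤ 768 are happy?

762: 762 → 89 → 145 → 42 → 20 → 4 → 16 → 37 → 58 → 89  — not happy
763: 763 → 94 → 97 → 130 → 10 → 1  — happy
764: 764 → 101 → 2 → 4 → 16 → 37 → 58 → 89 → 145 → 42 → 20 → 4  — not happy
765: 765 → 110 → 2 → 4 → 16 → 37 → 58 → 89 → 145 → 42 → 20 → 4  — not happy
766: 766 → 121 → 6 → 36 → 45 → 41 → 17 → 50 → 25 → 29 → 85 → 89 → 145 → 42 → 20 → 4 → 16 → 37 → 58 → 89  — not happy
767: 767 → 134 → 26 → 40 → 16 → 37 → 58 → 89 → 145 → 42 → 20 → 4 → 16  — not happy
768: 768 → 149 → 98 → 145 → 42 → 20 → 4 → 16 → 37 → 58 → 89 → 145  — not happy
happy: 763

1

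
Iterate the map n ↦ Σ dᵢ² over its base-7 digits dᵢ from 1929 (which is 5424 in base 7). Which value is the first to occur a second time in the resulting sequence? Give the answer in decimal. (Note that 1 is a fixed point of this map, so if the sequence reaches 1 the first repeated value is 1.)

45

1929 = (5,4,2,4)_7 → 5² + 4² + 2² + 4² = 25 + 16 + 4 + 16 = 61
61 = (1,1,5)_7 → 1² + 1² + 5² = 1 + 1 + 25 = 27
27 = (3,6)_7 → 3² + 6² = 9 + 36 = 45
45 = (6,3)_7 → 6² + 3² = 36 + 9 = 45  — 45 already appeared earlier.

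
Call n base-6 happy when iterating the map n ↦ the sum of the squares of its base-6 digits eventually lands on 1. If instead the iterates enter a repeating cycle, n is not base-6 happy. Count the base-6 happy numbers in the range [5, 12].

5: 5 → 25 → 17 → 29 → 41 → 26 → 20 → 13 → 5  (repeats 5)
6: 6 → 1  (reaches 1)
7: 7 → 2 → 4 → 16 → 20 → 13 → 5 → 25 → 17 → 29 → 41 → 26 → 20  (repeats 20)
8: 8 → 5 → 25 → 17 → 29 → 41 → 26 → 20 → 13 → 5  (repeats 5)
9: 9 → 10 → 17 → 29 → 41 → 26 → 20 → 13 → 5 → 25 → 17  (repeats 17)
10: 10 → 17 → 29 → 41 → 26 → 20 → 13 → 5 → 25 → 17  (repeats 17)
11: 11 → 26 → 20 → 13 → 5 → 25 → 17 → 29 → 41 → 26  (repeats 26)
12: 12 → 4 → 16 → 20 → 13 → 5 → 25 → 17 → 29 → 41 → 26 → 20  (repeats 20)
base-6 happy: 6

1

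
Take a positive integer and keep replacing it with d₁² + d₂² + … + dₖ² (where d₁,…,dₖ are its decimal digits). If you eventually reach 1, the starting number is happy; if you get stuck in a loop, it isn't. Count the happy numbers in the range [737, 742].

737: 737 → 107 → 50 → 25 → 29 → 85 → 89 → 145 → 42 → 20 → 4 → 16 → 37 → 58 → 89  (repeats 89)
738: 738 → 122 → 9 → 81 → 65 → 61 → 37 → 58 → 89 → 145 → 42 → 20 → 4 → 16 → 37  (repeats 37)
739: 739 → 139 → 91 → 82 → 68 → 100 → 1  (reaches 1)
740: 740 → 65 → 61 → 37 → 58 → 89 → 145 → 42 → 20 → 4 → 16 → 37  (repeats 37)
741: 741 → 66 → 72 → 53 → 34 → 25 → 29 → 85 → 89 → 145 → 42 → 20 → 4 → 16 → 37 → 58 → 89  (repeats 89)
742: 742 → 69 → 117 → 51 → 26 → 40 → 16 → 37 → 58 → 89 → 145 → 42 → 20 → 4 → 16  (repeats 16)
happy: 739

1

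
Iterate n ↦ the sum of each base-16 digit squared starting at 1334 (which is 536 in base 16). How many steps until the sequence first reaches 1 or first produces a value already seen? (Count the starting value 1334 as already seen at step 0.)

1334 = (5,3,6)_16 → 70
70 = (4,6)_16 → 52
52 = (3,4)_16 → 25
25 = (1,9)_16 → 82
82 = (5,2)_16 → 29
29 = (1,13)_16 → 170
170 = (10,10)_16 → 200
200 = (12,8)_16 → 208
208 = (13,0)_16 → 169
169 = (10,9)_16 → 181
181 = (11,5)_16 → 146
146 = (9,2)_16 → 85
85 = (5,5)_16 → 50
50 = (3,2)_16 → 13
13 = (13)_16 → 169  — 169 repeats.
That took 15 steps.

15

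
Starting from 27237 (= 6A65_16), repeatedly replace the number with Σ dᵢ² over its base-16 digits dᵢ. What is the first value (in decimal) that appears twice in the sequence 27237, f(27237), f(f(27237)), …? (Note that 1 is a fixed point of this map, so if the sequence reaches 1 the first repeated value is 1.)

27237 = (6,10,6,5)_16 → 197
197 = (12,5)_16 → 169
169 = (10,9)_16 → 181
181 = (11,5)_16 → 146
146 = (9,2)_16 → 85
85 = (5,5)_16 → 50
50 = (3,2)_16 → 13
13 = (13)_16 → 169  — 169 already appeared earlier.

169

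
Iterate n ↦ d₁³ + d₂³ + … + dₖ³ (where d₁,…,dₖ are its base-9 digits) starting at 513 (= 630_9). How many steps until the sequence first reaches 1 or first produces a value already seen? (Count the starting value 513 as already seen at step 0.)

3

513 = (6,3,0)_9 → 243
243 = (3,0,0)_9 → 27
27 = (3,0)_9 → 27  — 27 repeats.
That took 3 steps.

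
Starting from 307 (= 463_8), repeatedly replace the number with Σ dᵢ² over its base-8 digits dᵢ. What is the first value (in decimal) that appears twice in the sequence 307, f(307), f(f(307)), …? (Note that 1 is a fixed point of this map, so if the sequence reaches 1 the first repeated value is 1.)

307 = (4,6,3)_8 → 61
61 = (7,5)_8 → 74
74 = (1,1,2)_8 → 6
6 = (6)_8 → 36
36 = (4,4)_8 → 32
32 = (4,0)_8 → 16
16 = (2,0)_8 → 4
4 = (4)_8 → 16  — 16 already appeared earlier.

16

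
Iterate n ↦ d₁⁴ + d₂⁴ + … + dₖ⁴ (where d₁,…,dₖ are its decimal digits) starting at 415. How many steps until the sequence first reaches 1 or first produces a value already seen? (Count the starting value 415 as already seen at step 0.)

3

415 → 4⁴ + 1⁴ + 5⁴ = 256 + 1 + 625 = 882
882 → 8⁴ + 8⁴ + 2⁴ = 4096 + 4096 + 16 = 8208
8208 → 8⁴ + 2⁴ + 0⁴ + 8⁴ = 4096 + 16 + 0 + 4096 = 8208  — 8208 repeats.
That took 3 steps.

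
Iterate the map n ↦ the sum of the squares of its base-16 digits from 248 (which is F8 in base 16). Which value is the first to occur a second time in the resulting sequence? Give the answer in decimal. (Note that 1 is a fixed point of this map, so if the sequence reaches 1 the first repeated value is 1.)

248 = (15,8)_16 → 15² + 8² = 225 + 64 = 289
289 = (1,2,1)_16 → 1² + 2² + 1² = 1 + 4 + 1 = 6
6 = (6)_16 → 6² = 36
36 = (2,4)_16 → 2² + 4² = 4 + 16 = 20
20 = (1,4)_16 → 1² + 4² = 1 + 16 = 17
17 = (1,1)_16 → 1² + 1² = 1 + 1 = 2
2 = (2)_16 → 2² = 4
4 = (4)_16 → 4² = 16
16 = (1,0)_16 → 1² + 0² = 1 + 0 = 1  — reached the fixed point 1.
1 → 1, so 1 is the first repeated value.

1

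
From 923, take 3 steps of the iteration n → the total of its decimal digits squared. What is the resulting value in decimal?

130

923 → 9² + 2² + 3² = 94
94 → 9² + 4² = 97
97 → 9² + 7² = 130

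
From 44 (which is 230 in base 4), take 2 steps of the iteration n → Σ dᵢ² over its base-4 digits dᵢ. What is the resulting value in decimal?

10

44 = (2,3,0)_4 → 2² + 3² + 0² = 4 + 9 + 0 = 13
13 = (3,1)_4 → 3² + 1² = 9 + 1 = 10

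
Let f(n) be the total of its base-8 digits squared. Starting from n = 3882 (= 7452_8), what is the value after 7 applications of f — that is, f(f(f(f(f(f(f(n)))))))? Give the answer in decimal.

3882 = (7,4,5,2)_8 → 7² + 4² + 5² + 2² = 94
94 = (1,3,6)_8 → 1² + 3² + 6² = 46
46 = (5,6)_8 → 5² + 6² = 61
61 = (7,5)_8 → 7² + 5² = 74
74 = (1,1,2)_8 → 1² + 1² + 2² = 6
6 = (6)_8 → 6² = 36
36 = (4,4)_8 → 4² + 4² = 32

32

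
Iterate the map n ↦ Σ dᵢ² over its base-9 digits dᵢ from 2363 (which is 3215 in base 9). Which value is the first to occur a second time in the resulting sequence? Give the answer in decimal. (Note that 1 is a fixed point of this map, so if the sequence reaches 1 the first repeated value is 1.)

53

2363 = (3,2,1,5)_9 → 3² + 2² + 1² + 5² = 39
39 = (4,3)_9 → 4² + 3² = 25
25 = (2,7)_9 → 2² + 7² = 53
53 = (5,8)_9 → 5² + 8² = 89
89 = (1,0,8)_9 → 1² + 0² + 8² = 65
65 = (7,2)_9 → 7² + 2² = 53  — 53 already appeared earlier.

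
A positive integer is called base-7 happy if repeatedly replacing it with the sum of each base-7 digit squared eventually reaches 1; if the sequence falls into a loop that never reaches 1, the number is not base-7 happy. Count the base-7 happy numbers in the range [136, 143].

136: 136 → 38 → 34 → 52 → 10 → 10  — not base-7 happy
137: 137 → 45 → 45  — not base-7 happy
138: 138 → 54 → 26 → 34 → 52 → 10 → 10  — not base-7 happy
139: 139 → 65 → 9 → 5 → 25 → 25  — not base-7 happy
140: 140 → 40 → 50 → 2 → 4 → 16 → 8 → 2  — not base-7 happy
141: 141 → 41 → 61 → 27 → 45 → 45  — not base-7 happy
142: 142 → 44 → 40 → 50 → 2 → 4 → 16 → 8 → 2  — not base-7 happy
143: 143 → 49 → 1  — base-7 happy
base-7 happy: 143

1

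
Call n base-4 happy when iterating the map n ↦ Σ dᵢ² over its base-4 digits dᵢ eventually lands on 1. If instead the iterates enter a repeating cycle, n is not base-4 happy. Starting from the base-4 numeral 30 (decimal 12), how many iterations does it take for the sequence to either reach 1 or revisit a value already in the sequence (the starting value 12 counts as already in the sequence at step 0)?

12 = (3,0)_4 → 3² + 0² = 9
9 = (2,1)_4 → 2² + 1² = 5
5 = (1,1)_4 → 1² + 1² = 2
2 = (2)_4 → 2² = 4
4 = (1,0)_4 → 1² + 0² = 1  — reached 1.
That took 5 steps.

5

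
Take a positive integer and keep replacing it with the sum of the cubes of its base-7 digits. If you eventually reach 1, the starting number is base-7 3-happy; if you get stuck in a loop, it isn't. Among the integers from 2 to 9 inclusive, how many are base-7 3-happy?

1

2: 2 → 8 → 2  — not base-7 3-happy
3: 3 → 27 → 243 → 405 → 219 → 99 → 9 → 9  — not base-7 3-happy
4: 4 → 64 → 10 → 28 → 64  — not base-7 3-happy
5: 5 → 125 → 251 → 341 → 557 → 137 → 197 → 65 → 17 → 35 → 125  — not base-7 3-happy
6: 6 → 216 → 288 → 342 → 648 → 282 → 258 → 342  — not base-7 3-happy
7: 7 → 1  — base-7 3-happy
8: 8 → 2 → 8  — not base-7 3-happy
9: 9 → 9  — not base-7 3-happy
base-7 3-happy: 7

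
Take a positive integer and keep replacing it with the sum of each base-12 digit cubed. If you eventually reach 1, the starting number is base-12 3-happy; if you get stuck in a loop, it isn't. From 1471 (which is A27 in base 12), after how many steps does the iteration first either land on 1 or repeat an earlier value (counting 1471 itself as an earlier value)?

1471 = (10,2,7)_12 → 10³ + 2³ + 7³ = 1000 + 8 + 343 = 1351
1351 = (9,4,7)_12 → 9³ + 4³ + 7³ = 729 + 64 + 343 = 1136
1136 = (7,10,8)_12 → 7³ + 10³ + 8³ = 343 + 1000 + 512 = 1855
1855 = (1,0,10,7)_12 → 1³ + 0³ + 10³ + 7³ = 1 + 0 + 1000 + 343 = 1344
1344 = (9,4,0)_12 → 9³ + 4³ + 0³ = 729 + 64 + 0 = 793
793 = (5,6,1)_12 → 5³ + 6³ + 1³ = 125 + 216 + 1 = 342
342 = (2,4,6)_12 → 2³ + 4³ + 6³ = 8 + 64 + 216 = 288
288 = (2,0,0)_12 → 2³ + 0³ + 0³ = 8 + 0 + 0 = 8
8 = (8)_12 → 8³ = 512
512 = (3,6,8)_12 → 3³ + 6³ + 8³ = 27 + 216 + 512 = 755
755 = (5,2,11)_12 → 5³ + 2³ + 11³ = 125 + 8 + 1331 = 1464
1464 = (10,2,0)_12 → 10³ + 2³ + 0³ = 1000 + 8 + 0 = 1008
1008 = (7,0,0)_12 → 7³ + 0³ + 0³ = 343 + 0 + 0 = 343
343 = (2,4,7)_12 → 2³ + 4³ + 7³ = 8 + 64 + 343 = 415
415 = (2,10,7)_12 → 2³ + 10³ + 7³ = 8 + 1000 + 343 = 1351  — 1351 repeats.
That took 15 steps.

15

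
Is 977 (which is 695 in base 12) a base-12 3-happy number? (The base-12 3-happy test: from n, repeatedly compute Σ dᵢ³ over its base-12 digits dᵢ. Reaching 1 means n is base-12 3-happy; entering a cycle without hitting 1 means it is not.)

base-12 3-happy

977 = (6,9,5)_12 → 6³ + 9³ + 5³ = 1070
1070 = (7,5,2)_12 → 7³ + 5³ + 2³ = 476
476 = (3,3,8)_12 → 3³ + 3³ + 8³ = 566
566 = (3,11,2)_12 → 3³ + 11³ + 2³ = 1366
1366 = (9,5,10)_12 → 9³ + 5³ + 10³ = 1854
1854 = (1,0,10,6)_12 → 1³ + 0³ + 10³ + 6³ = 1217
1217 = (8,5,5)_12 → 8³ + 5³ + 5³ = 762
762 = (5,3,6)_12 → 5³ + 3³ + 6³ = 368
368 = (2,6,8)_12 → 2³ + 6³ + 8³ = 736
736 = (5,1,4)_12 → 5³ + 1³ + 4³ = 190
190 = (1,3,10)_12 → 1³ + 3³ + 10³ = 1028
1028 = (7,1,8)_12 → 7³ + 1³ + 8³ = 856
856 = (5,11,4)_12 → 5³ + 11³ + 4³ = 1520
1520 = (10,6,8)_12 → 10³ + 6³ + 8³ = 1728
1728 = (1,0,0,0)_12 → 1³ + 0³ + 0³ + 0³ = 1  — reached 1.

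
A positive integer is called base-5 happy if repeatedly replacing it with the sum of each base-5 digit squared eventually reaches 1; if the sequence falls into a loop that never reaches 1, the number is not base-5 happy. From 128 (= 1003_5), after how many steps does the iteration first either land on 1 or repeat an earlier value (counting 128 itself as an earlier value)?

128 = (1,0,0,3)_5 → 10
10 = (2,0)_5 → 4
4 = (4)_5 → 16
16 = (3,1)_5 → 10  — 10 repeats.
That took 4 steps.

4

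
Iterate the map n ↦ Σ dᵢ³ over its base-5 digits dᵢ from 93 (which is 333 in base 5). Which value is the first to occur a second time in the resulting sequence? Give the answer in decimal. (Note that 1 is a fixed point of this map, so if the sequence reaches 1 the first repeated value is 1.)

65

93 = (3,3,3)_5 → 81
81 = (3,1,1)_5 → 29
29 = (1,0,4)_5 → 65
65 = (2,3,0)_5 → 35
35 = (1,2,0)_5 → 9
9 = (1,4)_5 → 65  — 65 already appeared earlier.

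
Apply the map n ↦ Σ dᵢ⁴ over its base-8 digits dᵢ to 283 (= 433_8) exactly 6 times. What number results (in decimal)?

257

283 = (4,3,3)_8 → 4⁴ + 3⁴ + 3⁴ = 418
418 = (6,4,2)_8 → 6⁴ + 4⁴ + 2⁴ = 1568
1568 = (3,0,4,0)_8 → 3⁴ + 0⁴ + 4⁴ + 0⁴ = 337
337 = (5,2,1)_8 → 5⁴ + 2⁴ + 1⁴ = 642
642 = (1,2,0,2)_8 → 1⁴ + 2⁴ + 0⁴ + 2⁴ = 33
33 = (4,1)_8 → 4⁴ + 1⁴ = 257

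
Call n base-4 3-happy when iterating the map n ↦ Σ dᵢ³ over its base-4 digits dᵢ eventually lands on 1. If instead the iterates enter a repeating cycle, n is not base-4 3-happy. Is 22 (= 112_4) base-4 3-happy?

base-4 3-happy

22 = (1,1,2)_4 → 1³ + 1³ + 2³ = 1 + 1 + 8 = 10
10 = (2,2)_4 → 2³ + 2³ = 8 + 8 = 16
16 = (1,0,0)_4 → 1³ + 0³ + 0³ = 1 + 0 + 0 = 1  — reached 1.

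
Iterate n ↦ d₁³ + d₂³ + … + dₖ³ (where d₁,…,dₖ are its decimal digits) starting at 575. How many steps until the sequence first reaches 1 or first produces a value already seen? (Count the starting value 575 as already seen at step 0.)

575 → 593
593 → 881
881 → 1025
1025 → 134
134 → 92
92 → 737
737 → 713
713 → 371
371 → 371  — 371 repeats.
That took 9 steps.

9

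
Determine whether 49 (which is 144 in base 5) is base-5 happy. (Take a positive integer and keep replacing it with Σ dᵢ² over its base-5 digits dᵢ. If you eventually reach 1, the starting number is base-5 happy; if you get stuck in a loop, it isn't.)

49 = (1,4,4)_5 → 1² + 4² + 4² = 33
33 = (1,1,3)_5 → 1² + 1² + 3² = 11
11 = (2,1)_5 → 2² + 1² = 5
5 = (1,0)_5 → 1² + 0² = 1  — reached 1.

base-5 happy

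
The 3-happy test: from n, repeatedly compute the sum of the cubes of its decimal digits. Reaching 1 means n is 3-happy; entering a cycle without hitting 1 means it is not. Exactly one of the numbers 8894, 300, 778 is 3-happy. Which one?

8894: 8894 → 1817 → 857 → 980 → 1241 → 74 → 407 → 407  — repeats 407 (not 3-happy)
300: 300 → 27 → 351 → 153 → 153  — repeats 153 (not 3-happy)
778: 778 → 1198 → 1243 → 100 → 1  — reaches 1 (3-happy)

778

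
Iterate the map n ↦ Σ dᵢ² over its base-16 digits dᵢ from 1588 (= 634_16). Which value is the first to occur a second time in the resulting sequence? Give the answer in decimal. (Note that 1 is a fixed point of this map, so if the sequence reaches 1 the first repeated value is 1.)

1588 = (6,3,4)_16 → 6² + 3² + 4² = 36 + 9 + 16 = 61
61 = (3,13)_16 → 3² + 13² = 9 + 169 = 178
178 = (11,2)_16 → 11² + 2² = 121 + 4 = 125
125 = (7,13)_16 → 7² + 13² = 49 + 169 = 218
218 = (13,10)_16 → 13² + 10² = 169 + 100 = 269
269 = (1,0,13)_16 → 1² + 0² + 13² = 1 + 0 + 169 = 170
170 = (10,10)_16 → 10² + 10² = 100 + 100 = 200
200 = (12,8)_16 → 12² + 8² = 144 + 64 = 208
208 = (13,0)_16 → 13² + 0² = 169 + 0 = 169
169 = (10,9)_16 → 10² + 9² = 100 + 81 = 181
181 = (11,5)_16 → 11² + 5² = 121 + 25 = 146
146 = (9,2)_16 → 9² + 2² = 81 + 4 = 85
85 = (5,5)_16 → 5² + 5² = 25 + 25 = 50
50 = (3,2)_16 → 3² + 2² = 9 + 4 = 13
13 = (13)_16 → 13² = 169  — 169 already appeared earlier.

169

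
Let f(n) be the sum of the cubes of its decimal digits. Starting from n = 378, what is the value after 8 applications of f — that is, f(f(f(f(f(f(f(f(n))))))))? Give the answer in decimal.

351

378 → 882
882 → 1032
1032 → 36
36 → 243
243 → 99
99 → 1458
1458 → 702
702 → 351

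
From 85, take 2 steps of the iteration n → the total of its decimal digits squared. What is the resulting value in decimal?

145

85 → 8² + 5² = 64 + 25 = 89
89 → 8² + 9² = 64 + 81 = 145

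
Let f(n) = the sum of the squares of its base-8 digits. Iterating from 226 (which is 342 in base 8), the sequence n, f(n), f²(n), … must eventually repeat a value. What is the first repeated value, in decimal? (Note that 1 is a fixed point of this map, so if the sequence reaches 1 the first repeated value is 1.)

20

226 = (3,4,2)_8 → 3² + 4² + 2² = 9 + 16 + 4 = 29
29 = (3,5)_8 → 3² + 5² = 9 + 25 = 34
34 = (4,2)_8 → 4² + 2² = 16 + 4 = 20
20 = (2,4)_8 → 2² + 4² = 4 + 16 = 20  — 20 already appeared earlier.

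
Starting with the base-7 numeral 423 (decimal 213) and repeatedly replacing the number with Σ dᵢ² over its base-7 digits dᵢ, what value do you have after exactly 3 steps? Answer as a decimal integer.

213 = (4,2,3)_7 → 29
29 = (4,1)_7 → 17
17 = (2,3)_7 → 13

13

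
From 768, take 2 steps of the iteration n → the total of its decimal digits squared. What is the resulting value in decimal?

98

768 → 7² + 6² + 8² = 149
149 → 1² + 4² + 9² = 98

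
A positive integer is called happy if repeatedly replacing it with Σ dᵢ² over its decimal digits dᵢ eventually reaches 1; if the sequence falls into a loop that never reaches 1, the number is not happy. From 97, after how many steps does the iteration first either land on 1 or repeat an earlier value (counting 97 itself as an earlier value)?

3

97 → 9² + 7² = 130
130 → 1² + 3² + 0² = 10
10 → 1² + 0² = 1  — reached 1.
That took 3 steps.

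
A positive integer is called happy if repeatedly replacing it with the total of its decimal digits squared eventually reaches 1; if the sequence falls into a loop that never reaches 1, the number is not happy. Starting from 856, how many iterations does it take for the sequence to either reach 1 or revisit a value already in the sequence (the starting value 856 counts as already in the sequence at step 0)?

15

856 → 8² + 5² + 6² = 125
125 → 1² + 2² + 5² = 30
30 → 3² + 0² = 9
9 → 9² = 81
81 → 8² + 1² = 65
65 → 6² + 5² = 61
61 → 6² + 1² = 37
37 → 3² + 7² = 58
58 → 5² + 8² = 89
89 → 8² + 9² = 145
145 → 1² + 4² + 5² = 42
42 → 4² + 2² = 20
20 → 2² + 0² = 4
4 → 4² = 16
16 → 1² + 6² = 37  — 37 repeats.
That took 15 steps.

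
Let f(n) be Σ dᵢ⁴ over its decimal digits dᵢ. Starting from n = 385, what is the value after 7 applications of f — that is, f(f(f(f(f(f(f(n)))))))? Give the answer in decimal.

6725

385 → 3⁴ + 8⁴ + 5⁴ = 81 + 4096 + 625 = 4802
4802 → 4⁴ + 8⁴ + 0⁴ + 2⁴ = 256 + 4096 + 0 + 16 = 4368
4368 → 4⁴ + 3⁴ + 6⁴ + 8⁴ = 256 + 81 + 1296 + 4096 = 5729
5729 → 5⁴ + 7⁴ + 2⁴ + 9⁴ = 625 + 2401 + 16 + 6561 = 9603
9603 → 9⁴ + 6⁴ + 0⁴ + 3⁴ = 6561 + 1296 + 0 + 81 = 7938
7938 → 7⁴ + 9⁴ + 3⁴ + 8⁴ = 2401 + 6561 + 81 + 4096 = 13139
13139 → 1⁴ + 3⁴ + 1⁴ + 3⁴ + 9⁴ = 1 + 81 + 1 + 81 + 6561 = 6725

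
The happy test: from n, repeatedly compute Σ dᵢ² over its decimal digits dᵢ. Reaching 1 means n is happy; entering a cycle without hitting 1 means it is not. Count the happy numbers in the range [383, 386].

2

383: 383 → 82 → 68 → 100 → 1  — happy
384: 384 → 89 → 145 → 42 → 20 → 4 → 16 → 37 → 58 → 89  — not happy
385: 385 → 98 → 145 → 42 → 20 → 4 → 16 → 37 → 58 → 89 → 145  — not happy
386: 386 → 109 → 82 → 68 → 100 → 1  — happy
happy: 383, 386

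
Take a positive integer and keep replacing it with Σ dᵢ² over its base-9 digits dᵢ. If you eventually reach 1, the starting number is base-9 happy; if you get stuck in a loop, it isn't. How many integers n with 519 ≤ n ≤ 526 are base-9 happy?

519: 519 → 81 → 1  — base-9 happy
520: 520 → 94 → 18 → 4 → 16 → 50 → 50  — not base-9 happy
521: 521 → 109 → 11 → 5 → 25 → 53 → 89 → 65 → 53  — not base-9 happy
522: 522 → 52 → 74 → 68 → 74  — not base-9 happy
523: 523 → 53 → 89 → 65 → 53  — not base-9 happy
524: 524 → 56 → 40 → 32 → 34 → 58 → 52 → 74 → 68 → 74  — not base-9 happy
525: 525 → 61 → 85 → 17 → 65 → 53 → 89 → 65  — not base-9 happy
526: 526 → 68 → 74 → 68  — not base-9 happy
base-9 happy: 519

1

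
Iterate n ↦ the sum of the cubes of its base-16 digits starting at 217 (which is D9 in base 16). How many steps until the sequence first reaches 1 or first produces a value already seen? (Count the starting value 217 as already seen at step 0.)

217 = (13,9)_16 → 2926
2926 = (11,6,14)_16 → 4291
4291 = (1,0,12,3)_16 → 1756
1756 = (6,13,12)_16 → 4141
4141 = (1,0,2,13)_16 → 2206
2206 = (8,9,14)_16 → 3985
3985 = (15,9,1)_16 → 4105
4105 = (1,0,0,9)_16 → 730
730 = (2,13,10)_16 → 3205
3205 = (12,8,5)_16 → 2365
2365 = (9,3,13)_16 → 2953
2953 = (11,8,9)_16 → 2572
2572 = (10,0,12)_16 → 2728
2728 = (10,10,8)_16 → 2512
2512 = (9,13,0)_16 → 2926  — 2926 repeats.
That took 15 steps.

15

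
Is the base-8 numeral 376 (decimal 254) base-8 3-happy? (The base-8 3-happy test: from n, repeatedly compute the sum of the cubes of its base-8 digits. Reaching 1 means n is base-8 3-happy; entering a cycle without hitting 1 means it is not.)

254 = (3,7,6)_8 → 3³ + 7³ + 6³ = 27 + 343 + 216 = 586
586 = (1,1,1,2)_8 → 1³ + 1³ + 1³ + 2³ = 1 + 1 + 1 + 8 = 11
11 = (1,3)_8 → 1³ + 3³ = 1 + 27 = 28
28 = (3,4)_8 → 3³ + 4³ = 27 + 64 = 91
91 = (1,3,3)_8 → 1³ + 3³ + 3³ = 1 + 27 + 27 = 55
55 = (6,7)_8 → 6³ + 7³ = 216 + 343 = 559
559 = (1,0,5,7)_8 → 1³ + 0³ + 5³ + 7³ = 1 + 0 + 125 + 343 = 469
469 = (7,2,5)_8 → 7³ + 2³ + 5³ = 343 + 8 + 125 = 476
476 = (7,3,4)_8 → 7³ + 3³ + 4³ = 343 + 27 + 64 = 434
434 = (6,6,2)_8 → 6³ + 6³ + 2³ = 216 + 216 + 8 = 440
440 = (6,7,0)_8 → 6³ + 7³ + 0³ = 216 + 343 + 0 = 559  — 559 already seen; the sequence cycles without reaching 1.

not base-8 3-happy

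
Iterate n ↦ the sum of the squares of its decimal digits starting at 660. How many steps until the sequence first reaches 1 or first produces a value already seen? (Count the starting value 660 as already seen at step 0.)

15

660 → 6² + 6² + 0² = 72
72 → 7² + 2² = 53
53 → 5² + 3² = 34
34 → 3² + 4² = 25
25 → 2² + 5² = 29
29 → 2² + 9² = 85
85 → 8² + 5² = 89
89 → 8² + 9² = 145
145 → 1² + 4² + 5² = 42
42 → 4² + 2² = 20
20 → 2² + 0² = 4
4 → 4² = 16
16 → 1² + 6² = 37
37 → 3² + 7² = 58
58 → 5² + 8² = 89  — 89 repeats.
That took 15 steps.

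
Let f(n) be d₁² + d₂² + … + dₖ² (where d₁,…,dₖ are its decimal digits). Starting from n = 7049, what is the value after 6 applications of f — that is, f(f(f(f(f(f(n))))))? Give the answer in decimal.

7049 → 146
146 → 53
53 → 34
34 → 25
25 → 29
29 → 85

85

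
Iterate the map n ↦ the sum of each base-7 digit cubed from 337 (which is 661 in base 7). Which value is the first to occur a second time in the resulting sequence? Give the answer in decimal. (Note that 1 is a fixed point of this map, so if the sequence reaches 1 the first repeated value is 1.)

337 = (6,6,1)_7 → 6³ + 6³ + 1³ = 433
433 = (1,1,5,6)_7 → 1³ + 1³ + 5³ + 6³ = 343
343 = (1,0,0,0)_7 → 1³ + 0³ + 0³ + 0³ = 1  — reached the fixed point 1.
1 → 1, so 1 is the first repeated value.

1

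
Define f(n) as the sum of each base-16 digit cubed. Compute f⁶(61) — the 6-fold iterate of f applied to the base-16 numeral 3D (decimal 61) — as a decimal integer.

1801

61 = (3,13)_16 → 3³ + 13³ = 27 + 2197 = 2224
2224 = (8,11,0)_16 → 8³ + 11³ + 0³ = 512 + 1331 + 0 = 1843
1843 = (7,3,3)_16 → 7³ + 3³ + 3³ = 343 + 27 + 27 = 397
397 = (1,8,13)_16 → 1³ + 8³ + 13³ = 1 + 512 + 2197 = 2710
2710 = (10,9,6)_16 → 10³ + 9³ + 6³ = 1000 + 729 + 216 = 1945
1945 = (7,9,9)_16 → 7³ + 9³ + 9³ = 343 + 729 + 729 = 1801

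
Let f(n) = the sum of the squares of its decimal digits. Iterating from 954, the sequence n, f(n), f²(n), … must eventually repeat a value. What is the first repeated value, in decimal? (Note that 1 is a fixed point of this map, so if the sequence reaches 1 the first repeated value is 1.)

954 → 9² + 5² + 4² = 81 + 25 + 16 = 122
122 → 1² + 2² + 2² = 1 + 4 + 4 = 9
9 → 9² = 81
81 → 8² + 1² = 64 + 1 = 65
65 → 6² + 5² = 36 + 25 = 61
61 → 6² + 1² = 36 + 1 = 37
37 → 3² + 7² = 9 + 49 = 58
58 → 5² + 8² = 25 + 64 = 89
89 → 8² + 9² = 64 + 81 = 145
145 → 1² + 4² + 5² = 1 + 16 + 25 = 42
42 → 4² + 2² = 16 + 4 = 20
20 → 2² + 0² = 4 + 0 = 4
4 → 4² = 16
16 → 1² + 6² = 1 + 36 = 37  — 37 already appeared earlier.

37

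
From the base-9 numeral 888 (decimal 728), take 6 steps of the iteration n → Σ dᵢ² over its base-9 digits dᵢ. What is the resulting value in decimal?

728 = (8,8,8)_9 → 8² + 8² + 8² = 192
192 = (2,3,3)_9 → 2² + 3² + 3² = 22
22 = (2,4)_9 → 2² + 4² = 20
20 = (2,2)_9 → 2² + 2² = 8
8 = (8)_9 → 8² = 64
64 = (7,1)_9 → 7² + 1² = 50

50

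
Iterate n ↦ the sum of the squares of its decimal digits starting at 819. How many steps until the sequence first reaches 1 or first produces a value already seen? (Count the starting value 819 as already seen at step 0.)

819 → 8² + 1² + 9² = 64 + 1 + 81 = 146
146 → 1² + 4² + 6² = 1 + 16 + 36 = 53
53 → 5² + 3² = 25 + 9 = 34
34 → 3² + 4² = 9 + 16 = 25
25 → 2² + 5² = 4 + 25 = 29
29 → 2² + 9² = 4 + 81 = 85
85 → 8² + 5² = 64 + 25 = 89
89 → 8² + 9² = 64 + 81 = 145
145 → 1² + 4² + 5² = 1 + 16 + 25 = 42
42 → 4² + 2² = 16 + 4 = 20
20 → 2² + 0² = 4 + 0 = 4
4 → 4² = 16
16 → 1² + 6² = 1 + 36 = 37
37 → 3² + 7² = 9 + 49 = 58
58 → 5² + 8² = 25 + 64 = 89  — 89 repeats.
That took 15 steps.

15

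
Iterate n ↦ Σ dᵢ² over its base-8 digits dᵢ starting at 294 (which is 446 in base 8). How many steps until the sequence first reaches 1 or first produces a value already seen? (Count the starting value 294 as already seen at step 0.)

6

294 = (4,4,6)_8 → 4² + 4² + 6² = 68
68 = (1,0,4)_8 → 1² + 0² + 4² = 17
17 = (2,1)_8 → 2² + 1² = 5
5 = (5)_8 → 5² = 25
25 = (3,1)_8 → 3² + 1² = 10
10 = (1,2)_8 → 1² + 2² = 5  — 5 repeats.
That took 6 steps.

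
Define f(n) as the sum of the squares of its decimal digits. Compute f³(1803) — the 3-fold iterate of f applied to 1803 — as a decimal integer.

1803 → 1² + 8² + 0² + 3² = 74
74 → 7² + 4² = 65
65 → 6² + 5² = 61

61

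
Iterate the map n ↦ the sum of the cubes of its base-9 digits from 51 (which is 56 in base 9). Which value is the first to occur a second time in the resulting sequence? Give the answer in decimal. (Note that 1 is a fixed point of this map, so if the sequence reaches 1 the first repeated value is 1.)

1

51 = (5,6)_9 → 5³ + 6³ = 341
341 = (4,1,8)_9 → 4³ + 1³ + 8³ = 577
577 = (7,1,1)_9 → 7³ + 1³ + 1³ = 345
345 = (4,2,3)_9 → 4³ + 2³ + 3³ = 99
99 = (1,2,0)_9 → 1³ + 2³ + 0³ = 9
9 = (1,0)_9 → 1³ + 0³ = 1  — reached the fixed point 1.
1 → 1, so 1 is the first repeated value.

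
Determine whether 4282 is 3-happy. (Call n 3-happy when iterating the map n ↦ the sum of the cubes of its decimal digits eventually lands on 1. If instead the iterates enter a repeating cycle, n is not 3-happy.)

4282 → 4³ + 2³ + 8³ + 2³ = 592
592 → 5³ + 9³ + 2³ = 862
862 → 8³ + 6³ + 2³ = 736
736 → 7³ + 3³ + 6³ = 586
586 → 5³ + 8³ + 6³ = 853
853 → 8³ + 5³ + 3³ = 664
664 → 6³ + 6³ + 4³ = 496
496 → 4³ + 9³ + 6³ = 1009
1009 → 1³ + 0³ + 0³ + 9³ = 730
730 → 7³ + 3³ + 0³ = 370
370 → 3³ + 7³ + 0³ = 370  — 370 already seen; the sequence cycles without reaching 1.

not 3-happy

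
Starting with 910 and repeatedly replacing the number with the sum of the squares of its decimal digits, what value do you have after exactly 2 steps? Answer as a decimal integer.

68

910 → 9² + 1² + 0² = 81 + 1 + 0 = 82
82 → 8² + 2² = 64 + 4 = 68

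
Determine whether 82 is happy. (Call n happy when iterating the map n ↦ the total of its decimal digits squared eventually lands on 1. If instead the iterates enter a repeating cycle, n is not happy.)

82 → 8² + 2² = 64 + 4 = 68
68 → 6² + 8² = 36 + 64 = 100
100 → 1² + 0² + 0² = 1 + 0 + 0 = 1  — reached 1.

happy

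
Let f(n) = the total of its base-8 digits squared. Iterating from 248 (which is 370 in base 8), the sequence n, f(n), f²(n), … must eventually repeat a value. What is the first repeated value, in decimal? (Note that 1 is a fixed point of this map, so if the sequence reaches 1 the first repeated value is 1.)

16

248 = (3,7,0)_8 → 58
58 = (7,2)_8 → 53
53 = (6,5)_8 → 61
61 = (7,5)_8 → 74
74 = (1,1,2)_8 → 6
6 = (6)_8 → 36
36 = (4,4)_8 → 32
32 = (4,0)_8 → 16
16 = (2,0)_8 → 4
4 = (4)_8 → 16  — 16 already appeared earlier.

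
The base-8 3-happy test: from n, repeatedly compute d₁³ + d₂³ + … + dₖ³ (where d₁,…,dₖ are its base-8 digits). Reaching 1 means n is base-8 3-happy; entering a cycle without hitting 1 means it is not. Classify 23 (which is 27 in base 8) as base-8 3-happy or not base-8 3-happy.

23 = (2,7)_8 → 2³ + 7³ = 351
351 = (5,3,7)_8 → 5³ + 3³ + 7³ = 495
495 = (7,5,7)_8 → 7³ + 5³ + 7³ = 811
811 = (1,4,5,3)_8 → 1³ + 4³ + 5³ + 3³ = 217
217 = (3,3,1)_8 → 3³ + 3³ + 1³ = 55
55 = (6,7)_8 → 6³ + 7³ = 559
559 = (1,0,5,7)_8 → 1³ + 0³ + 5³ + 7³ = 469
469 = (7,2,5)_8 → 7³ + 2³ + 5³ = 476
476 = (7,3,4)_8 → 7³ + 3³ + 4³ = 434
434 = (6,6,2)_8 → 6³ + 6³ + 2³ = 440
440 = (6,7,0)_8 → 6³ + 7³ + 0³ = 559  — 559 already seen; the sequence cycles without reaching 1.

not base-8 3-happy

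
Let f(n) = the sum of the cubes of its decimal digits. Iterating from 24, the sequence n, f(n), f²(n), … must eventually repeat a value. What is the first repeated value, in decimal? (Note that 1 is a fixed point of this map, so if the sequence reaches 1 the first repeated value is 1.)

24 → 2³ + 4³ = 72
72 → 7³ + 2³ = 351
351 → 3³ + 5³ + 1³ = 153
153 → 1³ + 5³ + 3³ = 153  — 153 already appeared earlier.

153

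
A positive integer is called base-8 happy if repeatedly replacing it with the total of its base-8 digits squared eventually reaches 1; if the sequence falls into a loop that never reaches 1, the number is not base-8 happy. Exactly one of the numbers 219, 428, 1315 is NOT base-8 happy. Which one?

1315

219: 219 → 27 → 18 → 8 → 1  — reaches 1 (base-8 happy)
428: 428 → 77 → 27 → 18 → 8 → 1  — reaches 1 (base-8 happy)
1315: 1315 → 45 → 50 → 40 → 25 → 10 → 5 → 25  — repeats 25 (not base-8 happy)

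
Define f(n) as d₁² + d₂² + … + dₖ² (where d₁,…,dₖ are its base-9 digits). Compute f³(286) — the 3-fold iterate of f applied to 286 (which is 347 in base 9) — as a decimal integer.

74

286 = (3,4,7)_9 → 74
74 = (8,2)_9 → 68
68 = (7,5)_9 → 74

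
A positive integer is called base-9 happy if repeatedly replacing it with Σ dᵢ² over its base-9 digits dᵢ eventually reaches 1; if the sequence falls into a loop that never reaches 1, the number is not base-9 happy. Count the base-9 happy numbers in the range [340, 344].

1

340: 340 → 66 → 58 → 52 → 74 → 68 → 74  (repeats 74)
341: 341 → 81 → 1  (reaches 1)
342: 342 → 20 → 8 → 64 → 50 → 50  (repeats 50)
343: 343 → 21 → 13 → 17 → 65 → 53 → 89 → 65  (repeats 65)
344: 344 → 24 → 40 → 32 → 34 → 58 → 52 → 74 → 68 → 74  (repeats 74)
base-9 happy: 341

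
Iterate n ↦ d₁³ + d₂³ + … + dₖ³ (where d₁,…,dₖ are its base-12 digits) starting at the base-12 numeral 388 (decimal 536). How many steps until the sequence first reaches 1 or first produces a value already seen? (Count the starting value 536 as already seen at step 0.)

536 = (3,8,8)_12 → 3³ + 8³ + 8³ = 1051
1051 = (7,3,7)_12 → 7³ + 3³ + 7³ = 713
713 = (4,11,5)_12 → 4³ + 11³ + 5³ = 1520
1520 = (10,6,8)_12 → 10³ + 6³ + 8³ = 1728
1728 = (1,0,0,0)_12 → 1³ + 0³ + 0³ + 0³ = 1  — reached 1.
That took 5 steps.

5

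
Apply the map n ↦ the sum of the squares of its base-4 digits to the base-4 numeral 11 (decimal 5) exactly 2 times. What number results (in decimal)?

4

5 = (1,1)_4 → 1² + 1² = 1 + 1 = 2
2 = (2)_4 → 2² = 4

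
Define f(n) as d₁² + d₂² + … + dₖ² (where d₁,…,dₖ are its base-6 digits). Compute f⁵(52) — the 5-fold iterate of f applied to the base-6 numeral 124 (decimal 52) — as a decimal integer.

52 = (1,2,4)_6 → 1² + 2² + 4² = 1 + 4 + 16 = 21
21 = (3,3)_6 → 3² + 3² = 9 + 9 = 18
18 = (3,0)_6 → 3² + 0² = 9 + 0 = 9
9 = (1,3)_6 → 1² + 3² = 1 + 9 = 10
10 = (1,4)_6 → 1² + 4² = 1 + 16 = 17

17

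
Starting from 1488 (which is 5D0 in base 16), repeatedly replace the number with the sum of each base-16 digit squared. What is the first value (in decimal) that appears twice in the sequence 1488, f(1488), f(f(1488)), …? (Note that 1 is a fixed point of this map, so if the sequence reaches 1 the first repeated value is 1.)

169

1488 = (5,13,0)_16 → 5² + 13² + 0² = 194
194 = (12,2)_16 → 12² + 2² = 148
148 = (9,4)_16 → 9² + 4² = 97
97 = (6,1)_16 → 6² + 1² = 37
37 = (2,5)_16 → 2² + 5² = 29
29 = (1,13)_16 → 1² + 13² = 170
170 = (10,10)_16 → 10² + 10² = 200
200 = (12,8)_16 → 12² + 8² = 208
208 = (13,0)_16 → 13² + 0² = 169
169 = (10,9)_16 → 10² + 9² = 181
181 = (11,5)_16 → 11² + 5² = 146
146 = (9,2)_16 → 9² + 2² = 85
85 = (5,5)_16 → 5² + 5² = 50
50 = (3,2)_16 → 3² + 2² = 13
13 = (13)_16 → 13² = 169  — 169 already appeared earlier.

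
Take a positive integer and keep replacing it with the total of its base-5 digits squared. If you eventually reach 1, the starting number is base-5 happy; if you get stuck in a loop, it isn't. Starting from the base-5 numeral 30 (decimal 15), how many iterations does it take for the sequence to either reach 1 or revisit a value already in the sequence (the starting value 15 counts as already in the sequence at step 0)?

15 = (3,0)_5 → 3² + 0² = 9
9 = (1,4)_5 → 1² + 4² = 17
17 = (3,2)_5 → 3² + 2² = 13
13 = (2,3)_5 → 2² + 3² = 13  — 13 repeats.
That took 4 steps.

4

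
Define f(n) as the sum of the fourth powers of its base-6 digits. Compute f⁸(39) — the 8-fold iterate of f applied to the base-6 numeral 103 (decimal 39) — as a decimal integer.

338

39 = (1,0,3)_6 → 1⁴ + 0⁴ + 3⁴ = 1 + 0 + 81 = 82
82 = (2,1,4)_6 → 2⁴ + 1⁴ + 4⁴ = 16 + 1 + 256 = 273
273 = (1,1,3,3)_6 → 1⁴ + 1⁴ + 3⁴ + 3⁴ = 1 + 1 + 81 + 81 = 164
164 = (4,3,2)_6 → 4⁴ + 3⁴ + 2⁴ = 256 + 81 + 16 = 353
353 = (1,3,4,5)_6 → 1⁴ + 3⁴ + 4⁴ + 5⁴ = 1 + 81 + 256 + 625 = 963
963 = (4,2,4,3)_6 → 4⁴ + 2⁴ + 4⁴ + 3⁴ = 256 + 16 + 256 + 81 = 609
609 = (2,4,5,3)_6 → 2⁴ + 4⁴ + 5⁴ + 3⁴ = 16 + 256 + 625 + 81 = 978
978 = (4,3,1,0)_6 → 4⁴ + 3⁴ + 1⁴ + 0⁴ = 256 + 81 + 1 + 0 = 338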